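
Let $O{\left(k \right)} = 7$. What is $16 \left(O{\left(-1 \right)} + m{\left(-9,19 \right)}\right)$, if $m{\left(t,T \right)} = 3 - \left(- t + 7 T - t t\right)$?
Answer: $-816$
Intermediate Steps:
$m{\left(t,T \right)} = 3 + t + t^{2} - 7 T$ ($m{\left(t,T \right)} = 3 - \left(- t - t^{2} + 7 T\right) = 3 + \left(t + t^{2} - 7 T\right) = 3 + t + t^{2} - 7 T$)
$16 \left(O{\left(-1 \right)} + m{\left(-9,19 \right)}\right) = 16 \left(7 + \left(3 - 9 + \left(-9\right)^{2} - 133\right)\right) = 16 \left(7 + \left(3 - 9 + 81 - 133\right)\right) = 16 \left(7 - 58\right) = 16 \left(-51\right) = -816$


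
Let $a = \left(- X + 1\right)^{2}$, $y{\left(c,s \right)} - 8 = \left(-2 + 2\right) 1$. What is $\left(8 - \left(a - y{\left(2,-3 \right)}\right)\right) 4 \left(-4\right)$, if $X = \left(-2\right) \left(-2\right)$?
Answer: $-112$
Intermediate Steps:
$X = 4$
$y{\left(c,s \right)} = 8$ ($y{\left(c,s \right)} = 8 + \left(-2 + 2\right) 1 = 8 + 0 \cdot 1 = 8 + 0 = 8$)
$a = 9$ ($a = \left(\left(-1\right) 4 + 1\right)^{2} = \left(-4 + 1\right)^{2} = \left(-3\right)^{2} = 9$)
$\left(8 - \left(a - y{\left(2,-3 \right)}\right)\right) 4 \left(-4\right) = \left(8 + \left(8 - 9\right)\right) 4 \left(-4\right) = \left(8 + \left(8 - 9\right)\right) \left(-16\right) = \left(8 - 1\right) \left(-16\right) = 7 \left(-16\right) = -112$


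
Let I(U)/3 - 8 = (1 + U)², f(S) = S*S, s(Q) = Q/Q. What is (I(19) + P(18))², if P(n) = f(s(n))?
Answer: 1500625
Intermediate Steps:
s(Q) = 1
f(S) = S²
I(U) = 24 + 3*(1 + U)²
P(n) = 1 (P(n) = 1² = 1)
(I(19) + P(18))² = ((24 + 3*(1 + 19)²) + 1)² = ((24 + 3*20²) + 1)² = ((24 + 3*400) + 1)² = ((24 + 1200) + 1)² = (1224 + 1)² = 1225² = 1500625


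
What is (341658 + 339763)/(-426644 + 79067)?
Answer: -681421/347577 ≈ -1.9605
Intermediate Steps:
(341658 + 339763)/(-426644 + 79067) = 681421/(-347577) = 681421*(-1/347577) = -681421/347577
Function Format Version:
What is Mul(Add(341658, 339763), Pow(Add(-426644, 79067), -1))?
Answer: Rational(-681421, 347577) ≈ -1.9605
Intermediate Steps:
Mul(Add(341658, 339763), Pow(Add(-426644, 79067), -1)) = Mul(681421, Pow(-347577, -1)) = Mul(681421, Rational(-1, 347577)) = Rational(-681421, 347577)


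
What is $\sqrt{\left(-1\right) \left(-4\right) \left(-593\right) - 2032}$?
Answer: $2 i \sqrt{1101} \approx 66.363 i$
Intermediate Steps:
$\sqrt{\left(-1\right) \left(-4\right) \left(-593\right) - 2032} = \sqrt{4 \left(-593\right) - 2032} = \sqrt{-2372 - 2032} = \sqrt{-4404} = 2 i \sqrt{1101}$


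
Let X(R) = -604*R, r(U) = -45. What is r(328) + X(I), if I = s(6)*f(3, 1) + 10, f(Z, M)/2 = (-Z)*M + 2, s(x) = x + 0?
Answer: 1163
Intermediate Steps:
s(x) = x
f(Z, M) = 4 - 2*M*Z (f(Z, M) = 2*((-Z)*M + 2) = 2*(-M*Z + 2) = 2*(2 - M*Z) = 4 - 2*M*Z)
I = -2 (I = 6*(4 - 2*1*3) + 10 = 6*(4 - 6) + 10 = 6*(-2) + 10 = -12 + 10 = -2)
r(328) + X(I) = -45 - 604*(-2) = -45 + 1208 = 1163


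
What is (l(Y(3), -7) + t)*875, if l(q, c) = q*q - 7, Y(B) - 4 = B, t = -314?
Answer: -238000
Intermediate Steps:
Y(B) = 4 + B
l(q, c) = -7 + q² (l(q, c) = q² - 7 = -7 + q²)
(l(Y(3), -7) + t)*875 = ((-7 + (4 + 3)²) - 314)*875 = ((-7 + 7²) - 314)*875 = ((-7 + 49) - 314)*875 = (42 - 314)*875 = -272*875 = -238000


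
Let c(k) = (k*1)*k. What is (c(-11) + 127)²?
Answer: 61504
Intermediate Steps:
c(k) = k² (c(k) = k*k = k²)
(c(-11) + 127)² = ((-11)² + 127)² = (121 + 127)² = 248² = 61504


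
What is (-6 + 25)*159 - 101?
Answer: 2920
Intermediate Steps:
(-6 + 25)*159 - 101 = 19*159 - 101 = 3021 - 101 = 2920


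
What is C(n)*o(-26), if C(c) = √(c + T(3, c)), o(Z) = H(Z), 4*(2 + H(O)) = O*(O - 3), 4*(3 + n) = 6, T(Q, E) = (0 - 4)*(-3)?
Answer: 373*√42/4 ≈ 604.33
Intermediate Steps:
T(Q, E) = 12 (T(Q, E) = -4*(-3) = 12)
n = -3/2 (n = -3 + (¼)*6 = -3 + 3/2 = -3/2 ≈ -1.5000)
H(O) = -2 + O*(-3 + O)/4 (H(O) = -2 + (O*(O - 3))/4 = -2 + (O*(-3 + O))/4 = -2 + O*(-3 + O)/4)
o(Z) = -2 - 3*Z/4 + Z²/4
C(c) = √(12 + c) (C(c) = √(c + 12) = √(12 + c))
C(n)*o(-26) = √(12 - 3/2)*(-2 - ¾*(-26) + (¼)*(-26)²) = √(21/2)*(-2 + 39/2 + (¼)*676) = (√42/2)*(-2 + 39/2 + 169) = (√42/2)*(373/2) = 373*√42/4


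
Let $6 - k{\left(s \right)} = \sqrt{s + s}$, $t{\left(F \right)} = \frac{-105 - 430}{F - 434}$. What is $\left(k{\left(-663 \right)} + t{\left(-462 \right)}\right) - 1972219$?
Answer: $- \frac{1767102313}{896} - i \sqrt{1326} \approx -1.9722 \cdot 10^{6} - 36.414 i$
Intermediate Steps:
$t{\left(F \right)} = - \frac{535}{-434 + F}$
$k{\left(s \right)} = 6 - \sqrt{2} \sqrt{s}$ ($k{\left(s \right)} = 6 - \sqrt{s + s} = 6 - \sqrt{2 s} = 6 - \sqrt{2} \sqrt{s}$)
$\left(k{\left(-663 \right)} + t{\left(-462 \right)}\right) - 1972219 = \left(\left(6 - \sqrt{2} \sqrt{-663}\right) - \frac{535}{-434 - 462}\right) - 1972219 = \left(\left(6 - \sqrt{2} i \sqrt{663}\right) - \frac{535}{-896}\right) - 1972219 = \left(\left(6 - i \sqrt{1326}\right) - - \frac{535}{896}\right) - 1972219 = \left(\left(6 - i \sqrt{1326}\right) + \frac{535}{896}\right) - 1972219 = \left(\frac{5911}{896} - i \sqrt{1326}\right) - 1972219 = - \frac{1767102313}{896} - i \sqrt{1326}$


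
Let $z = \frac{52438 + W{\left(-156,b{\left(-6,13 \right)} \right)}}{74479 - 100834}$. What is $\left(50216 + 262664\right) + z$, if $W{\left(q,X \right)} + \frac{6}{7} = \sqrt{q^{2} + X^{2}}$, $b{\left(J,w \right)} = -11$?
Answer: $\frac{11544259948}{36897} - \frac{\sqrt{24457}}{26355} \approx 3.1288 \cdot 10^{5}$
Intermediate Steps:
$W{\left(q,X \right)} = - \frac{6}{7} + \sqrt{X^{2} + q^{2}}$ ($W{\left(q,X \right)} = - \frac{6}{7} + \sqrt{q^{2} + X^{2}} = - \frac{6}{7} + \sqrt{X^{2} + q^{2}}$)
$z = - \frac{73412}{36897} - \frac{\sqrt{24457}}{26355}$ ($z = \frac{52438 - \left(\frac{6}{7} - \sqrt{\left(-11\right)^{2} + \left(-156\right)^{2}}\right)}{74479 - 100834} = \frac{52438 - \left(\frac{6}{7} - \sqrt{121 + 24336}\right)}{-26355} = \left(52438 - \left(\frac{6}{7} - \sqrt{24457}\right)\right) \left(- \frac{1}{26355}\right) = \left(\frac{367060}{7} + \sqrt{24457}\right) \left(- \frac{1}{26355}\right) = - \frac{73412}{36897} - \frac{\sqrt{24457}}{26355} \approx -1.9956$)
$\left(50216 + 262664\right) + z = \left(50216 + 262664\right) - \left(\frac{73412}{36897} + \frac{\sqrt{24457}}{26355}\right) = 312880 - \left(\frac{73412}{36897} + \frac{\sqrt{24457}}{26355}\right) = \frac{11544259948}{36897} - \frac{\sqrt{24457}}{26355}$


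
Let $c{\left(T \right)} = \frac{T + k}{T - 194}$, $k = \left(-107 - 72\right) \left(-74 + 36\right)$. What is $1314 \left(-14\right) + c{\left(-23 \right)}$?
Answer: $- \frac{3998711}{217} \approx -18427.0$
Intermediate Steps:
$k = 6802$ ($k = \left(-179\right) \left(-38\right) = 6802$)
$c{\left(T \right)} = \frac{6802 + T}{-194 + T}$ ($c{\left(T \right)} = \frac{T + 6802}{T - 194} = \frac{6802 + T}{-194 + T}$)
$1314 \left(-14\right) + c{\left(-23 \right)} = 1314 \left(-14\right) + \frac{6802 - 23}{-194 - 23} = -18396 + \frac{1}{-217} \cdot 6779 = -18396 - \frac{6779}{217} = - \frac{3998711}{217}$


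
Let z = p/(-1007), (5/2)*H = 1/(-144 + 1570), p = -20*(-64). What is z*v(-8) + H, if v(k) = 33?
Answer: -150584593/3589955 ≈ -41.946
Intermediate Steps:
p = 1280
H = 1/3565 (H = 2/(5*(-144 + 1570)) = (⅖)/1426 = (⅖)*(1/1426) = 1/3565 ≈ 0.00028051)
z = -1280/1007 (z = 1280/(-1007) = 1280*(-1/1007) = -1280/1007 ≈ -1.2711)
z*v(-8) + H = -1280/1007*33 + 1/3565 = -42240/1007 + 1/3565 = -150584593/3589955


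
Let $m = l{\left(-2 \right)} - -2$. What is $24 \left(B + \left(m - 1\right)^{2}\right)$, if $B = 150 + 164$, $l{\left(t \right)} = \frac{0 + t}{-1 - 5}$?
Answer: $\frac{22736}{3} \approx 7578.7$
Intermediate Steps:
$l{\left(t \right)} = - \frac{t}{6}$ ($l{\left(t \right)} = \frac{t}{-6} = t \left(- \frac{1}{6}\right) = - \frac{t}{6}$)
$m = \frac{7}{3}$ ($m = \left(- \frac{1}{6}\right) \left(-2\right) - -2 = \frac{1}{3} + 2 = \frac{7}{3} \approx 2.3333$)
$B = 314$
$24 \left(B + \left(m - 1\right)^{2}\right) = 24 \left(314 + \left(\frac{7}{3} - 1\right)^{2}\right) = 24 \left(314 + \left(\frac{4}{3}\right)^{2}\right) = 24 \left(314 + \frac{16}{9}\right) = 24 \cdot \frac{2842}{9} = \frac{22736}{3}$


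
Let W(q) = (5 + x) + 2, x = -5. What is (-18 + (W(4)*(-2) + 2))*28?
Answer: -560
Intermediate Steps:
W(q) = 2 (W(q) = (5 - 5) + 2 = 0 + 2 = 2)
(-18 + (W(4)*(-2) + 2))*28 = (-18 + (2*(-2) + 2))*28 = (-18 + (-4 + 2))*28 = (-18 - 2)*28 = -20*28 = -560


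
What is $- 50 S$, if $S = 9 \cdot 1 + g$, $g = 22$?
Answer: $-1550$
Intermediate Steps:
$S = 31$ ($S = 9 \cdot 1 + 22 = 9 + 22 = 31$)
$- 50 S = \left(-50\right) 31 = -1550$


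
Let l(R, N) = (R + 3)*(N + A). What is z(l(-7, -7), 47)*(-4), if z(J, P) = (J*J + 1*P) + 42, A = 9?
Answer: -612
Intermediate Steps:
l(R, N) = (3 + R)*(9 + N) (l(R, N) = (R + 3)*(N + 9) = (3 + R)*(9 + N))
z(J, P) = 42 + P + J**2 (z(J, P) = (J**2 + P) + 42 = (P + J**2) + 42 = 42 + P + J**2)
z(l(-7, -7), 47)*(-4) = (42 + 47 + (27 + 3*(-7) + 9*(-7) - 7*(-7))**2)*(-4) = (42 + 47 + (27 - 21 - 63 + 49)**2)*(-4) = (42 + 47 + (-8)**2)*(-4) = (42 + 47 + 64)*(-4) = 153*(-4) = -612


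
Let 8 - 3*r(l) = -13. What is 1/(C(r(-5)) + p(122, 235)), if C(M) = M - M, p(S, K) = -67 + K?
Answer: 1/168 ≈ 0.0059524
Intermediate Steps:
r(l) = 7 (r(l) = 8/3 - ⅓*(-13) = 8/3 + 13/3 = 7)
C(M) = 0
1/(C(r(-5)) + p(122, 235)) = 1/(0 + (-67 + 235)) = 1/(0 + 168) = 1/168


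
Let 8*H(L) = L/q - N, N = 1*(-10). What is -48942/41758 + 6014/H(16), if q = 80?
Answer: 5021404219/1064829 ≈ 4715.7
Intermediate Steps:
N = -10
H(L) = 5/4 + L/640 (H(L) = (L/80 - 1*(-10))/8 = (L*(1/80) + 10)/8 = (L/80 + 10)/8 = (10 + L/80)/8 = 5/4 + L/640)
-48942/41758 + 6014/H(16) = -48942/41758 + 6014/(5/4 + (1/640)*16) = -48942*1/41758 + 6014/(5/4 + 1/40) = -24471/20879 + 6014/(51/40) = -24471/20879 + 6014*(40/51) = -24471/20879 + 240560/51 = 5021404219/1064829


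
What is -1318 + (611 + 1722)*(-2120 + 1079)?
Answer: -2429971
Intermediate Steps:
-1318 + (611 + 1722)*(-2120 + 1079) = -1318 + 2333*(-1041) = -1318 - 2428653 = -2429971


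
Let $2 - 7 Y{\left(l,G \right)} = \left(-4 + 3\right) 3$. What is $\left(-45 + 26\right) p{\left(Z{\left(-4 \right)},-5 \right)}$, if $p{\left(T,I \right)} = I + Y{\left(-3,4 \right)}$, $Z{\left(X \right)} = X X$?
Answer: $\frac{570}{7} \approx 81.429$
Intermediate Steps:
$Z{\left(X \right)} = X^{2}$
$Y{\left(l,G \right)} = \frac{5}{7}$ ($Y{\left(l,G \right)} = \frac{2}{7} - \frac{\left(-4 + 3\right) 3}{7} = \frac{2}{7} - \frac{\left(-1\right) 3}{7} = \frac{2}{7} - - \frac{3}{7} = \frac{2}{7} + \frac{3}{7} = \frac{5}{7}$)
$p{\left(T,I \right)} = \frac{5}{7} + I$ ($p{\left(T,I \right)} = I + \frac{5}{7} = \frac{5}{7} + I$)
$\left(-45 + 26\right) p{\left(Z{\left(-4 \right)},-5 \right)} = \left(-45 + 26\right) \left(\frac{5}{7} - 5\right) = \left(-19\right) \left(- \frac{30}{7}\right) = \frac{570}{7}$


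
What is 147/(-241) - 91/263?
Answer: -60592/63383 ≈ -0.95597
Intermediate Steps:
147/(-241) - 91/263 = 147*(-1/241) - 91*1/263 = -147/241 - 91/263 = -60592/63383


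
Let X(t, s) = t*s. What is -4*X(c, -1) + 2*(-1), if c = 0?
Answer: -2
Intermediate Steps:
X(t, s) = s*t
-4*X(c, -1) + 2*(-1) = -(-4)*0 + 2*(-1) = -4*0 - 2 = 0 - 2 = -2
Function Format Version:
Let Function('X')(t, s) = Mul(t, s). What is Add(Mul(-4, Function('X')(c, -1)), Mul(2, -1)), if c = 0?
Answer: -2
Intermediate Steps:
Function('X')(t, s) = Mul(s, t)
Add(Mul(-4, Function('X')(c, -1)), Mul(2, -1)) = Add(Mul(-4, Mul(-1, 0)), Mul(2, -1)) = Add(Mul(-4, 0), -2) = Add(0, -2) = -2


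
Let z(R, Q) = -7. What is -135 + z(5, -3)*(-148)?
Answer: 901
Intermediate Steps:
-135 + z(5, -3)*(-148) = -135 - 7*(-148) = -135 + 1036 = 901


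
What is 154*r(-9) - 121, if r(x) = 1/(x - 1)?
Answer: -682/5 ≈ -136.40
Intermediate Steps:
r(x) = 1/(-1 + x)
154*r(-9) - 121 = 154/(-1 - 9) - 121 = 154/(-10) - 121 = 154*(-⅒) - 121 = -77/5 - 121 = -682/5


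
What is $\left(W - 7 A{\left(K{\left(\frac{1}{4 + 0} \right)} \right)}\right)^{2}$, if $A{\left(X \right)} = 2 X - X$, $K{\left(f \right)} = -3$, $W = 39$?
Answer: $3600$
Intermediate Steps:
$A{\left(X \right)} = X$
$\left(W - 7 A{\left(K{\left(\frac{1}{4 + 0} \right)} \right)}\right)^{2} = \left(39 - -21\right)^{2} = \left(39 + 21\right)^{2} = 60^{2} = 3600$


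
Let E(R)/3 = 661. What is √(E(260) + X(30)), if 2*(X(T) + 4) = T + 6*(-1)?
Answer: √1991 ≈ 44.621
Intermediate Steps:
E(R) = 1983 (E(R) = 3*661 = 1983)
X(T) = -7 + T/2 (X(T) = -4 + (T + 6*(-1))/2 = -4 + (T - 6)/2 = -4 + (-6 + T)/2 = -4 + (-3 + T/2) = -7 + T/2)
√(E(260) + X(30)) = √(1983 + (-7 + (½)*30)) = √(1983 + (-7 + 15)) = √(1983 + 8) = √1991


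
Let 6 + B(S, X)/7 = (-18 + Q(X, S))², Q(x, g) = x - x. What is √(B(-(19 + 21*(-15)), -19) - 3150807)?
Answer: I*√3148581 ≈ 1774.4*I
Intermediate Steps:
Q(x, g) = 0
B(S, X) = 2226 (B(S, X) = -42 + 7*(-18 + 0)² = -42 + 7*(-18)² = -42 + 7*324 = -42 + 2268 = 2226)
√(B(-(19 + 21*(-15)), -19) - 3150807) = √(2226 - 3150807) = √(-3148581) = I*√3148581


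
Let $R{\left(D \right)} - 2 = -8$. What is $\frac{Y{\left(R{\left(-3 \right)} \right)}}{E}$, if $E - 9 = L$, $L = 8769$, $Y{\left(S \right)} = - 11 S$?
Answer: $\frac{1}{133} \approx 0.0075188$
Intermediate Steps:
$R{\left(D \right)} = -6$ ($R{\left(D \right)} = 2 - 8 = -6$)
$E = 8778$ ($E = 9 + 8769 = 8778$)
$\frac{Y{\left(R{\left(-3 \right)} \right)}}{E} = \frac{\left(-11\right) \left(-6\right)}{8778} = 66 \cdot \frac{1}{8778} = \frac{1}{133}$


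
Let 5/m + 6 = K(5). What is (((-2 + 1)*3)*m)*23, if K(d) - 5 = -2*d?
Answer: 345/11 ≈ 31.364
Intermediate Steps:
K(d) = 5 - 2*d
m = -5/11 (m = 5/(-6 + (5 - 2*5)) = 5/(-6 + (5 - 10)) = 5/(-6 - 5) = 5/(-11) = 5*(-1/11) = -5/11 ≈ -0.45455)
(((-2 + 1)*3)*m)*23 = (((-2 + 1)*3)*(-5/11))*23 = (-1*3*(-5/11))*23 = -3*(-5/11)*23 = (15/11)*23 = 345/11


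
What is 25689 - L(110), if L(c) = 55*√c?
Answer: 25689 - 55*√110 ≈ 25112.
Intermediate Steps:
25689 - L(110) = 25689 - 55*√110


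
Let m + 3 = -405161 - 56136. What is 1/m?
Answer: -1/461300 ≈ -2.1678e-6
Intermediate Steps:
m = -461300 (m = -3 + (-405161 - 56136) = -3 - 461297 = -461300)
1/m = 1/(-461300) = -1/461300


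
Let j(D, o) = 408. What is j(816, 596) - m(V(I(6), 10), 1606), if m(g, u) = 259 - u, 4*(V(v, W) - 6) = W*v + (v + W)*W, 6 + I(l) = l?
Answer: 1755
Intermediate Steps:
I(l) = -6 + l
V(v, W) = 6 + W*v/4 + W*(W + v)/4 (V(v, W) = 6 + (W*v + (v + W)*W)/4 = 6 + (W*v + (W + v)*W)/4 = 6 + (W*v + W*(W + v))/4 = 6 + (W*v/4 + W*(W + v)/4) = 6 + W*v/4 + W*(W + v)/4)
j(816, 596) - m(V(I(6), 10), 1606) = 408 - (259 - 1*1606) = 408 - (259 - 1606) = 408 - 1*(-1347) = 408 + 1347 = 1755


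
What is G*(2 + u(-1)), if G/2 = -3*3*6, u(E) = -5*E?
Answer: -756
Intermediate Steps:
G = -108 (G = 2*(-3*3*6) = 2*(-9*6) = 2*(-54) = -108)
G*(2 + u(-1)) = -108*(2 - 5*(-1)) = -108*(2 + 5) = -108*7 = -756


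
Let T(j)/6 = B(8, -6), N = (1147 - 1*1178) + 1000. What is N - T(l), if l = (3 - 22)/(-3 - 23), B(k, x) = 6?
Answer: 933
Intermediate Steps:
l = 19/26 (l = -19/(-26) = -19*(-1/26) = 19/26 ≈ 0.73077)
N = 969 (N = (1147 - 1178) + 1000 = -31 + 1000 = 969)
T(j) = 36 (T(j) = 6*6 = 36)
N - T(l) = 969 - 1*36 = 969 - 36 = 933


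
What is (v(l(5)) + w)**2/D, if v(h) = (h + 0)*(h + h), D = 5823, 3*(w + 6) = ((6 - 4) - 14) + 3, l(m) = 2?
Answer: 1/5823 ≈ 0.00017173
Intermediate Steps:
w = -9 (w = -6 + (((6 - 4) - 14) + 3)/3 = -6 + ((2 - 14) + 3)/3 = -6 + (-12 + 3)/3 = -6 + (1/3)*(-9) = -6 - 3 = -9)
v(h) = 2*h**2 (v(h) = h*(2*h) = 2*h**2)
(v(l(5)) + w)**2/D = (2*2**2 - 9)**2/5823 = (2*4 - 9)**2*(1/5823) = (8 - 9)**2*(1/5823) = (-1)**2*(1/5823) = 1*(1/5823) = 1/5823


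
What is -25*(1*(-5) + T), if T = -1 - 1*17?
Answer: 575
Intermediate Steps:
T = -18 (T = -1 - 17 = -18)
-25*(1*(-5) + T) = -25*(1*(-5) - 18) = -25*(-5 - 18) = -25*(-23) = 575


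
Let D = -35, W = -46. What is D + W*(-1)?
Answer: 11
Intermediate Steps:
D + W*(-1) = -35 - 46*(-1) = -35 + 46 = 11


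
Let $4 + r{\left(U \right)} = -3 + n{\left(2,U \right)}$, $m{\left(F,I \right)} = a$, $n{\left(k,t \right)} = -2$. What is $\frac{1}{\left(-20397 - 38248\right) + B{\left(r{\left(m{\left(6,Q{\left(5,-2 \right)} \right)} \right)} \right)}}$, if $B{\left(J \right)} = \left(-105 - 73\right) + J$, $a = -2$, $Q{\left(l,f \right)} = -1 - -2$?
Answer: $- \frac{1}{58832} \approx -1.6998 \cdot 10^{-5}$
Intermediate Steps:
$Q{\left(l,f \right)} = 1$ ($Q{\left(l,f \right)} = -1 + 2 = 1$)
$m{\left(F,I \right)} = -2$
$r{\left(U \right)} = -9$ ($r{\left(U \right)} = -4 - 5 = -9$)
$B{\left(J \right)} = -178 + J$
$\frac{1}{\left(-20397 - 38248\right) + B{\left(r{\left(m{\left(6,Q{\left(5,-2 \right)} \right)} \right)} \right)}} = \frac{1}{\left(-20397 - 38248\right) - 187} = \frac{1}{-58645 - 187} = \frac{1}{-58832} = - \frac{1}{58832}$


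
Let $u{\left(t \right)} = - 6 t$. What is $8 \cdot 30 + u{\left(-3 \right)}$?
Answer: $258$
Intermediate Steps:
$8 \cdot 30 + u{\left(-3 \right)} = 8 \cdot 30 - -18 = 240 + 18 = 258$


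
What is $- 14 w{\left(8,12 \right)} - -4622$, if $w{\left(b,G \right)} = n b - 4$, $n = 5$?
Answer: $4118$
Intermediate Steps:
$w{\left(b,G \right)} = -4 + 5 b$ ($w{\left(b,G \right)} = 5 b - 4 = -4 + 5 b$)
$- 14 w{\left(8,12 \right)} - -4622 = - 14 \left(-4 + 5 \cdot 8\right) - -4622 = - 14 \left(-4 + 40\right) + 4622 = \left(-14\right) 36 + 4622 = -504 + 4622 = 4118$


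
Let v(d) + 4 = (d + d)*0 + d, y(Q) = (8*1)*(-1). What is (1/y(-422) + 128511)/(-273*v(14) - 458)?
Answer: -1028087/25504 ≈ -40.311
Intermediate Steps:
y(Q) = -8 (y(Q) = 8*(-1) = -8)
v(d) = -4 + d (v(d) = -4 + ((d + d)*0 + d) = -4 + ((2*d)*0 + d) = -4 + (0 + d) = -4 + d)
(1/y(-422) + 128511)/(-273*v(14) - 458) = (1/(-8) + 128511)/(-273*(-4 + 14) - 458) = (-1/8 + 128511)/(-273*10 - 458) = 1028087/(8*(-2730 - 458)) = (1028087/8)/(-3188) = (1028087/8)*(-1/3188) = -1028087/25504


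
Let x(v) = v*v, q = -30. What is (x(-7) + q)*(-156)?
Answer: -2964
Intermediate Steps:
x(v) = v²
(x(-7) + q)*(-156) = ((-7)² - 30)*(-156) = (49 - 30)*(-156) = 19*(-156) = -2964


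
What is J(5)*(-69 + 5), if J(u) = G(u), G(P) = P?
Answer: -320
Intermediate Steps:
J(u) = u
J(5)*(-69 + 5) = 5*(-69 + 5) = 5*(-64) = -320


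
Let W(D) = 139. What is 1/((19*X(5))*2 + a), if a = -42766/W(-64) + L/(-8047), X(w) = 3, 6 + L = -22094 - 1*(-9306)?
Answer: -1118533/214846874 ≈ -0.0052062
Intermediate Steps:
L = -12794 (L = -6 + (-22094 - 1*(-9306)) = -6 + (-22094 + 9306) = -6 - 12788 = -12794)
a = -342359636/1118533 (a = -42766/139 - 12794/(-8047) = -42766*1/139 - 12794*(-1/8047) = -42766/139 + 12794/8047 = -342359636/1118533 ≈ -306.08)
1/((19*X(5))*2 + a) = 1/((19*3)*2 - 342359636/1118533) = 1/(57*2 - 342359636/1118533) = 1/(114 - 342359636/1118533) = 1/(-214846874/1118533) = -1118533/214846874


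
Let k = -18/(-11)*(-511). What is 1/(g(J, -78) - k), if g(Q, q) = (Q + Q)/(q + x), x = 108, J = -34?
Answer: 165/137596 ≈ 0.0011992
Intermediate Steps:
g(Q, q) = 2*Q/(108 + q) (g(Q, q) = (Q + Q)/(q + 108) = (2*Q)/(108 + q) = 2*Q/(108 + q))
k = -9198/11 (k = -18*(-1/11)*(-511) = (18/11)*(-511) = -9198/11 ≈ -836.18)
1/(g(J, -78) - k) = 1/(2*(-34)/(108 - 78) - 1*(-9198/11)) = 1/(2*(-34)/30 + 9198/11) = 1/(2*(-34)*(1/30) + 9198/11) = 1/(-34/15 + 9198/11) = 1/(137596/165) = 165/137596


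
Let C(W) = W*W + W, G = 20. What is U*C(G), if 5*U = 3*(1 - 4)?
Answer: -756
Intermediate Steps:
U = -9/5 (U = (3*(1 - 4))/5 = (3*(-3))/5 = (⅕)*(-9) = -9/5 ≈ -1.8000)
C(W) = W + W² (C(W) = W² + W = W + W²)
U*C(G) = -36*(1 + 20) = -36*21 = -9/5*420 = -756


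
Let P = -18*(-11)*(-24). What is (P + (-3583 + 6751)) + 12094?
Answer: 10510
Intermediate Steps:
P = -4752 (P = 198*(-24) = -4752)
(P + (-3583 + 6751)) + 12094 = (-4752 + (-3583 + 6751)) + 12094 = (-4752 + 3168) + 12094 = -1584 + 12094 = 10510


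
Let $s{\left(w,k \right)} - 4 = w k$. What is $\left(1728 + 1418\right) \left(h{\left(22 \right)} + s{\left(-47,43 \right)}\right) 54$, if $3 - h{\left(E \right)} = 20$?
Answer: $-345544056$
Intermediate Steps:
$h{\left(E \right)} = -17$ ($h{\left(E \right)} = 3 - 20 = -17$)
$s{\left(w,k \right)} = 4 + k w$ ($s{\left(w,k \right)} = 4 + w k = 4 + k w$)
$\left(1728 + 1418\right) \left(h{\left(22 \right)} + s{\left(-47,43 \right)}\right) 54 = \left(1728 + 1418\right) \left(-17 + \left(4 + 43 \left(-47\right)\right)\right) 54 = 3146 \left(-17 + \left(4 - 2021\right)\right) 54 = 3146 \left(-17 - 2017\right) 54 = 3146 \left(-2034\right) 54 = \left(-6398964\right) 54 = -345544056$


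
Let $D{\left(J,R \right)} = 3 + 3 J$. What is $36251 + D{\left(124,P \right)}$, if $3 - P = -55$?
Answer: $36626$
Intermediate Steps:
$P = 58$ ($P = 3 - -55 = 3 + 55 = 58$)
$36251 + D{\left(124,P \right)} = 36251 + \left(3 + 3 \cdot 124\right) = 36251 + \left(3 + 372\right) = 36251 + 375 = 36626$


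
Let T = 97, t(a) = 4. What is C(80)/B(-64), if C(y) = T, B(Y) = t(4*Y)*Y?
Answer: -97/256 ≈ -0.37891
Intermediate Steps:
B(Y) = 4*Y
C(y) = 97
C(80)/B(-64) = 97/((4*(-64))) = 97/(-256) = 97*(-1/256) = -97/256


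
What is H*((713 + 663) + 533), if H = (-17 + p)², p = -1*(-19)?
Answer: 7636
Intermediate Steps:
p = 19
H = 4 (H = (-17 + 19)² = 2² = 4)
H*((713 + 663) + 533) = 4*((713 + 663) + 533) = 4*(1376 + 533) = 4*1909 = 7636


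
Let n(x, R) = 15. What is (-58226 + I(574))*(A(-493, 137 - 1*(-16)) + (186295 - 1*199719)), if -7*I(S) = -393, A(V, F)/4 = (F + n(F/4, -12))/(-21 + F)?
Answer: 60104353912/77 ≈ 7.8058e+8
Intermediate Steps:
A(V, F) = 4*(15 + F)/(-21 + F) (A(V, F) = 4*((F + 15)/(-21 + F)) = 4*((15 + F)/(-21 + F)) = 4*(15 + F)/(-21 + F))
I(S) = 393/7 (I(S) = -⅐*(-393) = 393/7)
(-58226 + I(574))*(A(-493, 137 - 1*(-16)) + (186295 - 1*199719)) = (-58226 + 393/7)*(4*(15 + (137 - 1*(-16)))/(-21 + (137 - 1*(-16))) + (186295 - 1*199719)) = -407189*(4*(15 + (137 + 16))/(-21 + (137 + 16)) + (186295 - 199719))/7 = -407189*(4*(15 + 153)/(-21 + 153) - 13424)/7 = -407189*(4*168/132 - 13424)/7 = -407189*(4*(1/132)*168 - 13424)/7 = -407189*(56/11 - 13424)/7 = -407189/7*(-147608/11) = 60104353912/77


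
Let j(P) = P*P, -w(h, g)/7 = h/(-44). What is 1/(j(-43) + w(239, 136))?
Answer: 44/83029 ≈ 0.00052994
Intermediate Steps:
w(h, g) = 7*h/44 (w(h, g) = -7*h/(-44) = -7*h*(-1)/44 = -(-7)*h/44 = 7*h/44)
j(P) = P²
1/(j(-43) + w(239, 136)) = 1/((-43)² + (7/44)*239) = 1/(1849 + 1673/44) = 1/(83029/44) = 44/83029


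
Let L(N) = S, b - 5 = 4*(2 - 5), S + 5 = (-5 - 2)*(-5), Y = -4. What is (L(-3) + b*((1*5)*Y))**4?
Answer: 835210000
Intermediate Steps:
S = 30 (S = -5 + (-5 - 2)*(-5) = -5 - 7*(-5) = -5 + 35 = 30)
b = -7 (b = 5 + 4*(2 - 5) = 5 + 4*(-3) = 5 - 12 = -7)
L(N) = 30
(L(-3) + b*((1*5)*Y))**4 = (30 - 7*1*5*(-4))**4 = (30 - 35*(-4))**4 = (30 - 7*(-20))**4 = (30 + 140)**4 = 170**4 = 835210000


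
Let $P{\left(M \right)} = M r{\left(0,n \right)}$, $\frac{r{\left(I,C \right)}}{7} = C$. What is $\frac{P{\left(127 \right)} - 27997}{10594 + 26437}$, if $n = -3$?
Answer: $- \frac{30664}{37031} \approx -0.82806$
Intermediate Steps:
$r{\left(I,C \right)} = 7 C$
$P{\left(M \right)} = - 21 M$ ($P{\left(M \right)} = M 7 \left(-3\right) = M \left(-21\right) = - 21 M$)
$\frac{P{\left(127 \right)} - 27997}{10594 + 26437} = \frac{\left(-21\right) 127 - 27997}{10594 + 26437} = \frac{-2667 - 27997}{37031} = \left(-30664\right) \frac{1}{37031} = - \frac{30664}{37031}$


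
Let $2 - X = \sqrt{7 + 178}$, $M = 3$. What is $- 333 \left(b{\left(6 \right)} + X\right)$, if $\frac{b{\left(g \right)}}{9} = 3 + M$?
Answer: $-18648 + 333 \sqrt{185} \approx -14119.0$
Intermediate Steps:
$b{\left(g \right)} = 54$ ($b{\left(g \right)} = 9 \left(3 + 3\right) = 9 \cdot 6 = 54$)
$X = 2 - \sqrt{185}$ ($X = 2 - \sqrt{7 + 178} = 2 - \sqrt{185} \approx -11.601$)
$- 333 \left(b{\left(6 \right)} + X\right) = - 333 \left(54 + \left(2 - \sqrt{185}\right)\right) = - 333 \left(56 - \sqrt{185}\right) = -18648 + 333 \sqrt{185}$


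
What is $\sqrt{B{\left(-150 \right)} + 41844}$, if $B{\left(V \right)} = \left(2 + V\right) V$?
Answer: $6 \sqrt{1779} \approx 253.07$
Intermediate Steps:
$B{\left(V \right)} = V \left(2 + V\right)$
$\sqrt{B{\left(-150 \right)} + 41844} = \sqrt{- 150 \left(2 - 150\right) + 41844} = \sqrt{\left(-150\right) \left(-148\right) + 41844} = \sqrt{22200 + 41844} = \sqrt{64044} = 6 \sqrt{1779}$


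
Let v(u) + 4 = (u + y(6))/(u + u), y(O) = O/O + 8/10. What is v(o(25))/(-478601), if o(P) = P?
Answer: 433/59825125 ≈ 7.2378e-6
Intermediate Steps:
y(O) = 9/5 (y(O) = 1 + 8*(1/10) = 1 + 4/5 = 9/5)
v(u) = -4 + (9/5 + u)/(2*u) (v(u) = -4 + (u + 9/5)/(u + u) = -4 + (9/5 + u)/((2*u)) = -4 + (9/5 + u)*(1/(2*u)) = -4 + (9/5 + u)/(2*u))
v(o(25))/(-478601) = ((1/10)*(9 - 35*25)/25)/(-478601) = ((1/10)*(1/25)*(9 - 875))*(-1/478601) = ((1/10)*(1/25)*(-866))*(-1/478601) = -433/125*(-1/478601) = 433/59825125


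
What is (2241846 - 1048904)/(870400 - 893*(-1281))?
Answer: 1192942/2014333 ≈ 0.59223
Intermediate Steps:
(2241846 - 1048904)/(870400 - 893*(-1281)) = 1192942/(870400 + 1143933) = 1192942/2014333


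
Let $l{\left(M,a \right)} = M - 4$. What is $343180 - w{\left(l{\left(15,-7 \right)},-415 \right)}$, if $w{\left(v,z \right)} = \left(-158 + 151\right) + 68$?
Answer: $343119$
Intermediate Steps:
$l{\left(M,a \right)} = -4 + M$
$w{\left(v,z \right)} = 61$ ($w{\left(v,z \right)} = -7 + 68 = 61$)
$343180 - w{\left(l{\left(15,-7 \right)},-415 \right)} = 343180 - 61 = 343119$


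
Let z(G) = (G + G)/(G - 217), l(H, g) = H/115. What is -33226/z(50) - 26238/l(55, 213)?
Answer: 344381/550 ≈ 626.15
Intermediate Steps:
l(H, g) = H/115 (l(H, g) = H*(1/115) = H/115)
z(G) = 2*G/(-217 + G) (z(G) = (2*G)/(-217 + G) = 2*G/(-217 + G))
-33226/z(50) - 26238/l(55, 213) = -33226/(2*50/(-217 + 50)) - 26238/((1/115)*55) = -33226/(2*50/(-167)) - 26238/11/23 = -33226/(2*50*(-1/167)) - 26238*23/11 = -33226/(-100/167) - 603474/11 = -33226*(-167/100) - 603474/11 = 2774371/50 - 603474/11 = 344381/550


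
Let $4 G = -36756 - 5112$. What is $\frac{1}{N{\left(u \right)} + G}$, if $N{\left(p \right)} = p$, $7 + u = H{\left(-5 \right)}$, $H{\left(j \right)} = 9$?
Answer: $- \frac{1}{10465} \approx -9.5557 \cdot 10^{-5}$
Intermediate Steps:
$u = 2$ ($u = -7 + 9 = 2$)
$G = -10467$ ($G = \frac{-36756 - 5112}{4} = \frac{1}{4} \left(-41868\right) = -10467$)
$\frac{1}{N{\left(u \right)} + G} = \frac{1}{2 - 10467} = \frac{1}{-10465} = - \frac{1}{10465}$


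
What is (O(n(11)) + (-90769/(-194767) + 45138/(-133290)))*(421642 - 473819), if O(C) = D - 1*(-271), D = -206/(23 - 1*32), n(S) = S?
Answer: -199128505672367789/12980246715 ≈ -1.5341e+7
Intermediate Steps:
D = 206/9 (D = -206/(23 - 32) = -206/(-9) = -206*(-1/9) = 206/9 ≈ 22.889)
O(C) = 2645/9 (O(C) = 206/9 - 1*(-271) = 206/9 + 271 = 2645/9)
(O(n(11)) + (-90769/(-194767) + 45138/(-133290)))*(421642 - 473819) = (2645/9 + (-90769/(-194767) + 45138/(-133290)))*(421642 - 473819) = (2645/9 + (-90769*(-1/194767) + 45138*(-1/133290)))*(-52177) = (2645/9 + (90769/194767 - 7523/22215))*(-52177) = (2645/9 + 551201194/4326748905)*(-52177) = (3816403888157/12980246715)*(-52177) = -199128505672367789/12980246715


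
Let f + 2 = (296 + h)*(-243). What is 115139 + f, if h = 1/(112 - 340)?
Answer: 3283965/76 ≈ 43210.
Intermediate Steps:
h = -1/228 (h = 1/(-228) = -1/228 ≈ -0.0043860)
f = -5466599/76 (f = -2 + (296 - 1/228)*(-243) = -2 + (67487/228)*(-243) = -2 - 5466447/76 = -5466599/76 ≈ -71929.)
115139 + f = 115139 - 5466599/76 = 3283965/76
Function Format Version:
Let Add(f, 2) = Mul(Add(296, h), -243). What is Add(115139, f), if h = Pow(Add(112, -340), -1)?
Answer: Rational(3283965, 76) ≈ 43210.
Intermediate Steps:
h = Rational(-1, 228) (h = Pow(-228, -1) = Rational(-1, 228) ≈ -0.0043860)
f = Rational(-5466599, 76) (f = Add(-2, Mul(Add(296, Rational(-1, 228)), -243)) = Add(-2, Mul(Rational(67487, 228), -243)) = Add(-2, Rational(-5466447, 76)) = Rational(-5466599, 76) ≈ -71929.)
Add(115139, f) = Add(115139, Rational(-5466599, 76)) = Rational(3283965, 76)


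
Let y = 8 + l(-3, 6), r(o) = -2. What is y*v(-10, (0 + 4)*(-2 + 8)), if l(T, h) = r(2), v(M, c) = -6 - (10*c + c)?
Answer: -1620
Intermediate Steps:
v(M, c) = -6 - 11*c
l(T, h) = -2
y = 6 (y = 8 - 2 = 6)
y*v(-10, (0 + 4)*(-2 + 8)) = 6*(-6 - 11*(0 + 4)*(-2 + 8)) = 6*(-6 - 44*6) = 6*(-6 - 11*24) = 6*(-6 - 264) = 6*(-270) = -1620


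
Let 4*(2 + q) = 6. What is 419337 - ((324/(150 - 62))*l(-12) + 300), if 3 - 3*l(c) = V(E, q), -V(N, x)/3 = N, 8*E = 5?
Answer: 73749459/176 ≈ 4.1903e+5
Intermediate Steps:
E = 5/8 (E = (⅛)*5 = 5/8 ≈ 0.62500)
q = -½ (q = -2 + (¼)*6 = -2 + 3/2 = -½ ≈ -0.50000)
V(N, x) = -3*N
l(c) = 13/8 (l(c) = 1 - (-1)*5/8 = 1 - ⅓*(-15/8) = 1 + 5/8 = 13/8)
419337 - ((324/(150 - 62))*l(-12) + 300) = 419337 - ((324/(150 - 62))*(13/8) + 300) = 419337 - ((324/88)*(13/8) + 300) = 419337 - ((324*(1/88))*(13/8) + 300) = 419337 - ((81/22)*(13/8) + 300) = 419337 - (1053/176 + 300) = 419337 - 1*53853/176 = 419337 - 53853/176 = 73749459/176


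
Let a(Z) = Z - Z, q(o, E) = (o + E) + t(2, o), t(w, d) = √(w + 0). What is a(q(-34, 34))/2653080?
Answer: 0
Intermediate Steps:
t(w, d) = √w
q(o, E) = E + o + √2 (q(o, E) = (o + E) + √2 = (E + o) + √2 = E + o + √2)
a(Z) = 0
a(q(-34, 34))/2653080 = 0/2653080 = 0*(1/2653080) = 0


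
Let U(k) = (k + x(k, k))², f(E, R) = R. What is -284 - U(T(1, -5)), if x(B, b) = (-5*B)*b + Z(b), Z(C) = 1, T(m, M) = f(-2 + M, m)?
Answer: -293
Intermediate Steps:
T(m, M) = m
x(B, b) = 1 - 5*B*b (x(B, b) = (-5*B)*b + 1 = -5*B*b + 1 = 1 - 5*B*b)
U(k) = (1 + k - 5*k²)² (U(k) = (k + (1 - 5*k*k))² = (k + (1 - 5*k²))² = (1 + k - 5*k²)²)
-284 - U(T(1, -5)) = -284 - (1 + 1 - 5*1²)² = -284 - (1 + 1 - 5*1)² = -284 - (1 + 1 - 5)² = -284 - 1*(-3)² = -284 - 1*9 = -284 - 9 = -293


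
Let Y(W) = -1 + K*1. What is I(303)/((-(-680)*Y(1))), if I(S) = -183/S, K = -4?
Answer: 61/343400 ≈ 0.00017764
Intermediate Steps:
Y(W) = -5 (Y(W) = -1 - 4*1 = -1 - 4 = -5)
I(303)/((-(-680)*Y(1))) = (-183/303)/((-(-680)*(-5))) = (-183*1/303)/((-68*50)) = -61/101/(-3400) = -61/101*(-1/3400) = 61/343400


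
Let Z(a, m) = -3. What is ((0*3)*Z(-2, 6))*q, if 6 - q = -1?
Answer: 0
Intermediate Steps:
q = 7 (q = 6 - 1*(-1) = 6 + 1 = 7)
((0*3)*Z(-2, 6))*q = ((0*3)*(-3))*7 = (0*(-3))*7 = 0*7 = 0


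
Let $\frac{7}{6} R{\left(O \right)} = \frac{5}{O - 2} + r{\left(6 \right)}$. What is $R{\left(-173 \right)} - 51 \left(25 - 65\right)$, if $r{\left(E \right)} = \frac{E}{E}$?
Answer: $\frac{500004}{245} \approx 2040.8$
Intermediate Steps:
$r{\left(E \right)} = 1$
$R{\left(O \right)} = \frac{6}{7} + \frac{30}{7 \left(-2 + O\right)}$ ($R{\left(O \right)} = \frac{6 \left(\frac{5}{O - 2} + 1\right)}{7} = \frac{6 \left(\frac{5}{-2 + O} + 1\right)}{7} = \frac{6 \left(1 + \frac{5}{-2 + O}\right)}{7} = \frac{6}{7} + \frac{30}{7 \left(-2 + O\right)}$)
$R{\left(-173 \right)} - 51 \left(25 - 65\right) = \frac{6 \left(3 - 173\right)}{7 \left(-2 - 173\right)} - 51 \left(25 - 65\right) = \frac{6}{7} \frac{1}{-175} \left(-170\right) - 51 \left(-40\right) = \frac{6}{7} \left(- \frac{1}{175}\right) \left(-170\right) - -2040 = \frac{204}{245} + 2040 = \frac{500004}{245}$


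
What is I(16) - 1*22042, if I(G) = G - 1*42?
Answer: -22068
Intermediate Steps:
I(G) = -42 + G (I(G) = G - 42 = -42 + G)
I(16) - 1*22042 = (-42 + 16) - 1*22042 = -26 - 22042 = -22068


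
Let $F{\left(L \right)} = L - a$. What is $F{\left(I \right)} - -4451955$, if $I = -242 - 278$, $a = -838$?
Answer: $4452273$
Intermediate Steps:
$I = -520$ ($I = -242 - 278 = -520$)
$F{\left(L \right)} = 838 + L$ ($F{\left(L \right)} = L - -838 = L + 838 = 838 + L$)
$F{\left(I \right)} - -4451955 = \left(838 - 520\right) - -4451955 = 318 + 4451955 = 4452273$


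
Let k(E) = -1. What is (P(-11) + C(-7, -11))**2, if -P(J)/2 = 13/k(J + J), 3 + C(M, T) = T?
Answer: 144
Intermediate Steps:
C(M, T) = -3 + T
P(J) = 26 (P(J) = -26/(-1) = -26*(-1) = -2*(-13) = 26)
(P(-11) + C(-7, -11))**2 = (26 + (-3 - 11))**2 = (26 - 14)**2 = 12**2 = 144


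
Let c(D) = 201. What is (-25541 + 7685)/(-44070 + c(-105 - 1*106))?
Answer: 5952/14623 ≈ 0.40703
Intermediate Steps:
(-25541 + 7685)/(-44070 + c(-105 - 1*106)) = (-25541 + 7685)/(-44070 + 201) = -17856/(-43869) = -17856*(-1/43869) = 5952/14623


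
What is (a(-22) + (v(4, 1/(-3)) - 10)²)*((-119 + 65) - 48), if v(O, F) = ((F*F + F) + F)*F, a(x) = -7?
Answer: -2214148/243 ≈ -9111.7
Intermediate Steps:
v(O, F) = F*(F² + 2*F) (v(O, F) = ((F² + F) + F)*F = ((F + F²) + F)*F = (F² + 2*F)*F = F*(F² + 2*F))
(a(-22) + (v(4, 1/(-3)) - 10)²)*((-119 + 65) - 48) = (-7 + ((1/(-3))²*(2 + 1/(-3)) - 10)²)*((-119 + 65) - 48) = (-7 + ((-⅓)²*(2 - ⅓) - 10)²)*(-54 - 48) = (-7 + ((⅑)*(5/3) - 10)²)*(-102) = (-7 + (5/27 - 10)²)*(-102) = (-7 + (-265/27)²)*(-102) = (-7 + 70225/729)*(-102) = (65122/729)*(-102) = -2214148/243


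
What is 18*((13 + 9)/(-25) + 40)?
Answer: 17604/25 ≈ 704.16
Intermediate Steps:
18*((13 + 9)/(-25) + 40) = 18*(22*(-1/25) + 40) = 18*(-22/25 + 40) = 18*(978/25) = 17604/25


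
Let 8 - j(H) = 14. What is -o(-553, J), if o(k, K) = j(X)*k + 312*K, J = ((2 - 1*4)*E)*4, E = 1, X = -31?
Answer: -822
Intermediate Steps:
j(H) = -6 (j(H) = 8 - 1*14 = 8 - 14 = -6)
J = -8 (J = ((2 - 1*4)*1)*4 = ((2 - 4)*1)*4 = -2*1*4 = -2*4 = -8)
o(k, K) = -6*k + 312*K
-o(-553, J) = -(-6*(-553) + 312*(-8)) = -(3318 - 2496) = -1*822 = -822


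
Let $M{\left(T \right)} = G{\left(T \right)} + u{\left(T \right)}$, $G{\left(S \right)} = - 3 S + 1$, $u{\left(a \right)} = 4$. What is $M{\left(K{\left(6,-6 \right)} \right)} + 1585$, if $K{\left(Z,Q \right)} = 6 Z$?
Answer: $1482$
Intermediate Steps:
$G{\left(S \right)} = 1 - 3 S$
$M{\left(T \right)} = 5 - 3 T$ ($M{\left(T \right)} = \left(1 - 3 T\right) + 4 = 5 - 3 T$)
$M{\left(K{\left(6,-6 \right)} \right)} + 1585 = \left(5 - 3 \cdot 6 \cdot 6\right) + 1585 = \left(5 - 108\right) + 1585 = -103 + 1585 = 1482$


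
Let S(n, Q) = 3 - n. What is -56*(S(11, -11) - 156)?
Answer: 9184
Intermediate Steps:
-56*(S(11, -11) - 156) = -56*((3 - 1*11) - 156) = -56*((3 - 11) - 156) = -56*(-8 - 156) = -56*(-164) = 9184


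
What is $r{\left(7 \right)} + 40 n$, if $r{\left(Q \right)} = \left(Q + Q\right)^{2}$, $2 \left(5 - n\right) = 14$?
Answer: $116$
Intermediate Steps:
$n = -2$ ($n = 5 - 7 = -2$)
$r{\left(Q \right)} = 4 Q^{2}$ ($r{\left(Q \right)} = \left(2 Q\right)^{2} = 4 Q^{2}$)
$r{\left(7 \right)} + 40 n = 4 \cdot 7^{2} + 40 \left(-2\right) = 4 \cdot 49 - 80 = 196 - 80 = 116$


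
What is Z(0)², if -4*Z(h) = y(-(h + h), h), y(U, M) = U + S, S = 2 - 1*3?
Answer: 1/16 ≈ 0.062500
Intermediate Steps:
S = -1 (S = 2 - 3 = -1)
y(U, M) = -1 + U (y(U, M) = U - 1 = -1 + U)
Z(h) = ¼ + h/2 (Z(h) = -(-1 - (h + h))/4 = -(-1 - 2*h)/4 = ¼ + h/2)
Z(0)² = (¼ + (½)*0)² = (¼ + 0)² = (¼)² = 1/16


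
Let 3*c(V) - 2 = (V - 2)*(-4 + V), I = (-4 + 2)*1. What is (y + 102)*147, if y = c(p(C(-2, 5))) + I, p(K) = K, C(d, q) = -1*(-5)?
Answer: 14945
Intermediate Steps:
C(d, q) = 5
I = -2 (I = -2*1 = -2)
c(V) = ⅔ + (-4 + V)*(-2 + V)/3 (c(V) = ⅔ + ((V - 2)*(-4 + V))/3 = ⅔ + ((-2 + V)*(-4 + V))/3 = ⅔ + ((-4 + V)*(-2 + V))/3 = ⅔ + (-4 + V)*(-2 + V)/3)
y = -⅓ (y = (10/3 - 2*5 + (⅓)*5²) - 2 = (10/3 - 10 + (⅓)*25) - 2 = (10/3 - 10 + 25/3) - 2 = 5/3 - 2 = -⅓ ≈ -0.33333)
(y + 102)*147 = (-⅓ + 102)*147 = (305/3)*147 = 14945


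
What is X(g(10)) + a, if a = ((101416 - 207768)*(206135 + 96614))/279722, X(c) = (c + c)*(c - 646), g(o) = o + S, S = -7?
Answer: -16638564562/139861 ≈ -1.1897e+5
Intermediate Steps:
g(o) = -7 + o (g(o) = o - 7 = -7 + o)
X(c) = 2*c*(-646 + c) (X(c) = (2*c)*(-646 + c) = 2*c*(-646 + c))
a = -16098980824/139861 (a = -106352*302749*(1/279722) = -32197961648*1/279722 = -16098980824/139861 ≈ -1.1511e+5)
X(g(10)) + a = 2*(-7 + 10)*(-646 + (-7 + 10)) - 16098980824/139861 = 2*3*(-646 + 3) - 16098980824/139861 = 2*3*(-643) - 16098980824/139861 = -3858 - 16098980824/139861 = -16638564562/139861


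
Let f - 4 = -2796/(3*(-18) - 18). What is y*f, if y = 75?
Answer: 6425/2 ≈ 3212.5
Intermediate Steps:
f = 257/6 (f = 4 - 2796/(3*(-18) - 18) = 4 - 2796/(-54 - 18) = 4 - 2796/(-72) = 4 - 2796*(-1/72) = 4 + 233/6 = 257/6 ≈ 42.833)
y*f = 75*(257/6) = 6425/2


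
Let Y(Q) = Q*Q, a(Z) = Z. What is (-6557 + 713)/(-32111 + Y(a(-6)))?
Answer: 5844/32075 ≈ 0.18220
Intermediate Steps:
Y(Q) = Q**2
(-6557 + 713)/(-32111 + Y(a(-6))) = (-6557 + 713)/(-32111 + (-6)**2) = -5844/(-32111 + 36) = -5844/(-32075) = -5844*(-1/32075) = 5844/32075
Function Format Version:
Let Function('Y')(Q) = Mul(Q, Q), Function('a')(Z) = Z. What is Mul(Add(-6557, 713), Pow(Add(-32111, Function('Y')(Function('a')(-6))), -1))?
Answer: Rational(5844, 32075) ≈ 0.18220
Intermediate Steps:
Function('Y')(Q) = Pow(Q, 2)
Mul(Add(-6557, 713), Pow(Add(-32111, Function('Y')(Function('a')(-6))), -1)) = Mul(Add(-6557, 713), Pow(Add(-32111, Pow(-6, 2)), -1)) = Mul(-5844, Pow(Add(-32111, 36), -1)) = Mul(-5844, Pow(-32075, -1)) = Mul(-5844, Rational(-1, 32075)) = Rational(5844, 32075)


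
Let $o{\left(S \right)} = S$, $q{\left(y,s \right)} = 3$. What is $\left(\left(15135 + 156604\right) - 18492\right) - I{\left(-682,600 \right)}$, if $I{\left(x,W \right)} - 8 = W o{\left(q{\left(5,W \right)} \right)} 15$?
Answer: $126239$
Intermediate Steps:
$I{\left(x,W \right)} = 8 + 45 W$ ($I{\left(x,W \right)} = 8 + W 3 \cdot 15 = 8 + 3 W 15 = 8 + 45 W$)
$\left(\left(15135 + 156604\right) - 18492\right) - I{\left(-682,600 \right)} = \left(\left(15135 + 156604\right) - 18492\right) - \left(8 + 45 \cdot 600\right) = \left(171739 - 18492\right) - \left(8 + 27000\right) = 153247 - 27008 = 126239$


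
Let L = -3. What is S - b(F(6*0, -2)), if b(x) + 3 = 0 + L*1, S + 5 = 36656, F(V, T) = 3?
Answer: 36657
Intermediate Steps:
S = 36651 (S = -5 + 36656 = 36651)
b(x) = -6 (b(x) = -3 + (0 - 3*1) = -3 + (0 - 3) = -3 - 3 = -6)
S - b(F(6*0, -2)) = 36651 - 1*(-6) = 36651 + 6 = 36657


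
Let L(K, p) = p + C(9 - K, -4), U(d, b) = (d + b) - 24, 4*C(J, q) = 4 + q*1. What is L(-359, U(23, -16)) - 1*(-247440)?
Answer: 247423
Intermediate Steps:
C(J, q) = 1 + q/4 (C(J, q) = (4 + q*1)/4 = (4 + q)/4 = 1 + q/4)
U(d, b) = -24 + b + d (U(d, b) = (b + d) - 24 = -24 + b + d)
L(K, p) = p (L(K, p) = p + (1 + (¼)*(-4)) = p + (1 - 1) = p + 0 = p)
L(-359, U(23, -16)) - 1*(-247440) = (-24 - 16 + 23) - 1*(-247440) = -17 + 247440 = 247423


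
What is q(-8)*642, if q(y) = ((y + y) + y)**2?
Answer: 369792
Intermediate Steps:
q(y) = 9*y**2 (q(y) = (2*y + y)**2 = (3*y)**2 = 9*y**2)
q(-8)*642 = (9*(-8)**2)*642 = (9*64)*642 = 576*642 = 369792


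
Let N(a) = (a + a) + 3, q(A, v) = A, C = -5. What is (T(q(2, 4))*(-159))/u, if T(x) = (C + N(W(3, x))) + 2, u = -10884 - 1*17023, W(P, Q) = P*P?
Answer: 2862/27907 ≈ 0.10255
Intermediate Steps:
W(P, Q) = P**2
u = -27907 (u = -10884 - 17023 = -27907)
N(a) = 3 + 2*a (N(a) = 2*a + 3 = 3 + 2*a)
T(x) = 18 (T(x) = (-5 + (3 + 2*3**2)) + 2 = (-5 + (3 + 2*9)) + 2 = (-5 + (3 + 18)) + 2 = (-5 + 21) + 2 = 16 + 2 = 18)
(T(q(2, 4))*(-159))/u = (18*(-159))/(-27907) = -2862*(-1/27907) = 2862/27907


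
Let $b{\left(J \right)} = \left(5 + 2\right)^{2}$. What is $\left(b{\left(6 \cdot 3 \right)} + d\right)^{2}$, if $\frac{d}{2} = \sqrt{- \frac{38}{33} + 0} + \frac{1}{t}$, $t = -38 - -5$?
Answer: $\frac{2603209}{1089} + \frac{6460 i \sqrt{1254}}{1089} \approx 2390.5 + 210.06 i$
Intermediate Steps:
$t = -33$ ($t = -38 + 5 = -33$)
$b{\left(J \right)} = 49$ ($b{\left(J \right)} = 7^{2} = 49$)
$d = - \frac{2}{33} + \frac{2 i \sqrt{1254}}{33}$ ($d = 2 \left(\sqrt{- \frac{38}{33} + 0} + \frac{1}{-33}\right) = 2 \left(\sqrt{\left(-38\right) \frac{1}{33} + 0} - \frac{1}{33}\right) = 2 \left(\sqrt{- \frac{38}{33} + 0} - \frac{1}{33}\right) = 2 \left(\sqrt{- \frac{38}{33}} - \frac{1}{33}\right) = 2 \left(\frac{i \sqrt{1254}}{33} - \frac{1}{33}\right) = 2 \left(- \frac{1}{33} + \frac{i \sqrt{1254}}{33}\right) = - \frac{2}{33} + \frac{2 i \sqrt{1254}}{33} \approx -0.060606 + 2.1462 i$)
$\left(b{\left(6 \cdot 3 \right)} + d\right)^{2} = \left(49 - \left(\frac{2}{33} - \frac{2 i \sqrt{1254}}{33}\right)\right)^{2} = \left(\frac{1615}{33} + \frac{2 i \sqrt{1254}}{33}\right)^{2}$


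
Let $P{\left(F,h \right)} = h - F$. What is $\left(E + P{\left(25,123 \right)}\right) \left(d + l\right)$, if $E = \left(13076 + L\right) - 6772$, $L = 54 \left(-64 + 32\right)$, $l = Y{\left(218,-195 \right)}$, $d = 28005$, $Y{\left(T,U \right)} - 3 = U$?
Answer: $129997962$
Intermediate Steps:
$Y{\left(T,U \right)} = 3 + U$
$l = -192$ ($l = 3 - 195 = -192$)
$L = -1728$ ($L = 54 \left(-32\right) = -1728$)
$E = 4576$ ($E = \left(13076 - 1728\right) - 6772 = 11348 - 6772 = 4576$)
$\left(E + P{\left(25,123 \right)}\right) \left(d + l\right) = \left(4576 + \left(123 - 25\right)\right) \left(28005 - 192\right) = \left(4576 + \left(123 - 25\right)\right) 27813 = \left(4576 + 98\right) 27813 = 4674 \cdot 27813 = 129997962$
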